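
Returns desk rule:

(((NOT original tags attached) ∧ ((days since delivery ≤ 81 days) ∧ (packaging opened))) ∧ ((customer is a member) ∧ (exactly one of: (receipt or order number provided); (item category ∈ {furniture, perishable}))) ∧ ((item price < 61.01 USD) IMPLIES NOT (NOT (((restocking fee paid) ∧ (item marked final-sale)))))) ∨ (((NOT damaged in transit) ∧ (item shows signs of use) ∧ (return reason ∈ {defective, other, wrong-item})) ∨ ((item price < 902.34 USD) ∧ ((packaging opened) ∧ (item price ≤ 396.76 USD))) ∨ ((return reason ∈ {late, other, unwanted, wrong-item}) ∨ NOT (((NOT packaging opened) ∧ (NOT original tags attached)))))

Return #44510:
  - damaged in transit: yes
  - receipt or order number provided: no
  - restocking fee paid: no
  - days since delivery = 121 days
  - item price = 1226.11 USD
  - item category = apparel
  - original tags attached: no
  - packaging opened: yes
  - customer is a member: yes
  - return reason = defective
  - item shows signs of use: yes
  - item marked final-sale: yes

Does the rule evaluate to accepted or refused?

Atomic conditions:
  NOT original tags attached: no → true
  days since delivery ≤ 81 days: 121 ≤ 81 is false
  packaging opened: yes → true
  customer is a member: yes → true
  receipt or order number provided: no → false
  item category ∈ {furniture, perishable}: apparel is not in the set → false
  item price < 61.01 USD: 1226.11 < 61.01 is false
  restocking fee paid: no → false
  item marked final-sale: yes → true
  NOT damaged in transit: yes → false
  item shows signs of use: yes → true
  return reason ∈ {defective, other, wrong-item}: defective is in the set → true
  item price < 902.34 USD: 1226.11 < 902.34 is false
  item price ≤ 396.76 USD: 1226.11 ≤ 396.76 is false
  return reason ∈ {late, other, unwanted, wrong-item}: defective is not in the set → false
  NOT packaging opened: yes → false
Combine:
[1.1.2] false AND true = false
[1.1] true AND false = false
[1.2.2] exactly-one(false, false) = false
[1.2] true AND false = false
[1.3.2.1.1] false AND true = false
[1.3.2.1] NOT false = true
[1.3.2] NOT true = false
[1.3] false → false (antecedent false ⇒ implication holds) = true
[1] false AND false AND true = false
[2.1] false AND true AND true = false
[2.2.2] true AND false = false
[2.2] false AND false = false
[2.3.2.1] false AND true = false
[2.3.2] NOT false = true
[2.3] false OR true = true
[2] false OR false OR true = true
[root] false OR true = true
Overall: true → accepted

Accepted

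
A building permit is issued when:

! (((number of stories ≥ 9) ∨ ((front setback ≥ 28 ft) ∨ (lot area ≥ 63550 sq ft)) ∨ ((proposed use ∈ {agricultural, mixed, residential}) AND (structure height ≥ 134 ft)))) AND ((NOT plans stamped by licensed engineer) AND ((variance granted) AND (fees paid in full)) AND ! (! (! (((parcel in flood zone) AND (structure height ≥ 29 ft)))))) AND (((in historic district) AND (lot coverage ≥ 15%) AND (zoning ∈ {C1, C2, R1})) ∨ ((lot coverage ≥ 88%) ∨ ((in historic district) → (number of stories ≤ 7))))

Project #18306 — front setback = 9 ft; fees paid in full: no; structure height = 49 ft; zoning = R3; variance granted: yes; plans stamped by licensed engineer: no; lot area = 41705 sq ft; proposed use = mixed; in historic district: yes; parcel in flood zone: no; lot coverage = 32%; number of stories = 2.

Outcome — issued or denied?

Atomic conditions:
  number of stories ≥ 9: 2 ≥ 9 is false
  front setback ≥ 28 ft: 9 ≥ 28 is false
  lot area ≥ 63550 sq ft: 41705 ≥ 63550 is false
  proposed use ∈ {agricultural, mixed, residential}: mixed is in the set → true
  structure height ≥ 134 ft: 49 ≥ 134 is false
  NOT plans stamped by licensed engineer: no → true
  variance granted: yes → true
  fees paid in full: no → false
  parcel in flood zone: no → false
  structure height ≥ 29 ft: 49 ≥ 29 is true
  in historic district: yes → true
  lot coverage ≥ 15%: 32 ≥ 15 is true
  zoning ∈ {C1, C2, R1}: R3 is not in the set → false
  lot coverage ≥ 88%: 32 ≥ 88 is false
  number of stories ≤ 7: 2 ≤ 7 is true
Combine:
[1.1.2] false OR false = false
[1.1.3] true AND false = false
[1.1] false OR false OR false = false
[1] NOT false = true
[2.2] true AND false = false
[2.3.1.1.1] false AND true = false
[2.3.1.1] NOT false = true
[2.3.1] NOT true = false
[2.3] NOT false = true
[2] true AND false AND true = false
[3.1] true AND true AND false = false
[3.2.2] true → true = true
[3.2] false OR true = true
[3] false OR true = true
[root] true AND false AND true = false
Overall: false → denied

Denied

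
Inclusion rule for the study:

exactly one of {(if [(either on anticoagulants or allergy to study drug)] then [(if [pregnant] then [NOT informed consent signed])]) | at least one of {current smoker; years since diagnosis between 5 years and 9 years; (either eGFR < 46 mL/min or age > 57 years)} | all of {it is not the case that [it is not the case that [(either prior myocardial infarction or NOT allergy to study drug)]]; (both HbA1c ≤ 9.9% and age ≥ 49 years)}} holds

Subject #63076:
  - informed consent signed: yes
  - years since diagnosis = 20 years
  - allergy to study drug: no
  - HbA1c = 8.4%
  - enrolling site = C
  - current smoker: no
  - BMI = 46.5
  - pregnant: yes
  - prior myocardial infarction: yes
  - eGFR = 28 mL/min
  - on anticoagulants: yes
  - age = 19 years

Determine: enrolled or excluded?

Enrolled

Atomic conditions:
  on anticoagulants: yes → true
  allergy to study drug: no → false
  pregnant: yes → true
  NOT informed consent signed: yes → false
  current smoker: no → false
  years since diagnosis between 5 years and 9 years: 20 in [5, 9] is false
  eGFR < 46 mL/min: 28 < 46 is true
  age > 57 years: 19 > 57 is false
  prior myocardial infarction: yes → true
  NOT allergy to study drug: no → true
  HbA1c ≤ 9.9%: 8.4 ≤ 9.9 is true
  age ≥ 49 years: 19 ≥ 49 is false
Combine:
[1.1] true OR false = true
[1.2] true → false = false
[1] true → false = false
[2.3] true OR false = true
[2] false OR false OR true = true
[3.1.1.1] true OR true = true
[3.1.1] NOT true = false
[3.1] NOT false = true
[3.2] true AND false = false
[3] true AND false = false
[root] exactly-one(false, true, false) = true
Overall: true → enrolled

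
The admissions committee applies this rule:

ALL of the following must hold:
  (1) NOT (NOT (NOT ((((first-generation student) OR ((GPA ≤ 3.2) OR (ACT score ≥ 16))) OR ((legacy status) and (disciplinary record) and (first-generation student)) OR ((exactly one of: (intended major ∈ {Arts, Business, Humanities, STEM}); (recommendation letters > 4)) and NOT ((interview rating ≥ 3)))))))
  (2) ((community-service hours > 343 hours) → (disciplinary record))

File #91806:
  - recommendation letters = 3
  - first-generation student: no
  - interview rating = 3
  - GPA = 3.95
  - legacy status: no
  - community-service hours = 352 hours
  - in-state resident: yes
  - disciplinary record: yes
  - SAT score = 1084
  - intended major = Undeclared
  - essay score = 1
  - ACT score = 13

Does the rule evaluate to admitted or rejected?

Admitted

Atomic conditions:
  first-generation student: no → false
  GPA ≤ 3.2: 3.95 ≤ 3.2 is false
  ACT score ≥ 16: 13 ≥ 16 is false
  legacy status: no → false
  disciplinary record: yes → true
  intended major ∈ {Arts, Business, Humanities, STEM}: Undeclared is not in the set → false
  recommendation letters > 4: 3 > 4 is false
  interview rating ≥ 3: 3 ≥ 3 is true
  community-service hours > 343 hours: 352 > 343 is true
Combine:
[1.1.1.1.1.2] false OR false = false
[1.1.1.1.1] false OR false = false
[1.1.1.1.2] false AND true AND false = false
[1.1.1.1.3.1] exactly-one(false, false) = false
[1.1.1.1.3.2] NOT true = false
[1.1.1.1.3] false AND false = false
[1.1.1.1] false OR false OR false = false
[1.1.1] NOT false = true
[1.1] NOT true = false
[1] NOT false = true
[2] true → true = true
[root] true AND true = true
Overall: true → admitted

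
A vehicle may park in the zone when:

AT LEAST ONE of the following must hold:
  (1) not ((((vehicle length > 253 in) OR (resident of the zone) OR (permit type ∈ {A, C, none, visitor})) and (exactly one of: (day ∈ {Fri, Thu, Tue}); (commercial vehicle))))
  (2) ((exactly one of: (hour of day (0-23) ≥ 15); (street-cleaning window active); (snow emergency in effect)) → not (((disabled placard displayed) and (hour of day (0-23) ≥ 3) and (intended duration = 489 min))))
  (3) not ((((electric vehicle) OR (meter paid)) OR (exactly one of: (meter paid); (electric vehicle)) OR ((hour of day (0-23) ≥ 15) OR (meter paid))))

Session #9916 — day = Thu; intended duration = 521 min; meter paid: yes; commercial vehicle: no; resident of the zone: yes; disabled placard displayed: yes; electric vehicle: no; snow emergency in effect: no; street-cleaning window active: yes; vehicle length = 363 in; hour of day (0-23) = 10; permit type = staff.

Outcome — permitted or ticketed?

Permitted

Atomic conditions:
  vehicle length > 253 in: 363 > 253 is true
  resident of the zone: yes → true
  permit type ∈ {A, C, none, visitor}: staff is not in the set → false
  day ∈ {Fri, Thu, Tue}: Thu is in the set → true
  commercial vehicle: no → false
  hour of day (0-23) ≥ 15: 10 ≥ 15 is false
  street-cleaning window active: yes → true
  snow emergency in effect: no → false
  disabled placard displayed: yes → true
  hour of day (0-23) ≥ 3: 10 ≥ 3 is true
  intended duration = 489 min: 521 == 489 is false
  electric vehicle: no → false
  meter paid: yes → true
Combine:
[1.1.1] true OR true OR false = true
[1.1.2] exactly-one(true, false) = true
[1.1] true AND true = true
[1] NOT true = false
[2.1] exactly-one(false, true, false) = true
[2.2.1] true AND true AND false = false
[2.2] NOT false = true
[2] true → true = true
[3.1.1] false OR true = true
[3.1.2] exactly-one(true, false) = true
[3.1.3] false OR true = true
[3.1] true OR true OR true = true
[3] NOT true = false
[root] false OR true OR false = true
Overall: true → permitted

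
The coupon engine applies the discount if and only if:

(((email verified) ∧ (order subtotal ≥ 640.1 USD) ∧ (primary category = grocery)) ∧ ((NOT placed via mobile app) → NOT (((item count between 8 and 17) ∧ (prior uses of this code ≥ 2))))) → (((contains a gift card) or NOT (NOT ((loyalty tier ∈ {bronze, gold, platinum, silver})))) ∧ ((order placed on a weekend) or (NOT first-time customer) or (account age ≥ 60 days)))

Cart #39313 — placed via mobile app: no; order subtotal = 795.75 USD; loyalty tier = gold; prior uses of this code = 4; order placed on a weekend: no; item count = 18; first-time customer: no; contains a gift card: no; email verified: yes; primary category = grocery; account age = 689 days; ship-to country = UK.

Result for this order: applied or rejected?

Applied

Atomic conditions:
  email verified: yes → true
  order subtotal ≥ 640.1 USD: 795.75 ≥ 640.1 is true
  primary category = grocery: grocery == grocery is true
  NOT placed via mobile app: no → true
  item count between 8 and 17: 18 in [8, 17] is false
  prior uses of this code ≥ 2: 4 ≥ 2 is true
  contains a gift card: no → false
  loyalty tier ∈ {bronze, gold, platinum, silver}: gold is in the set → true
  order placed on a weekend: no → false
  NOT first-time customer: no → true
  account age ≥ 60 days: 689 ≥ 60 is true
Combine:
[1.1] true AND true AND true = true
[1.2.2.1] false AND true = false
[1.2.2] NOT false = true
[1.2] true → true = true
[1] true AND true = true
[2.1.2.1] NOT true = false
[2.1.2] NOT false = true
[2.1] false OR true = true
[2.2] false OR true OR true = true
[2] true AND true = true
[root] true → true = true
Overall: true → applied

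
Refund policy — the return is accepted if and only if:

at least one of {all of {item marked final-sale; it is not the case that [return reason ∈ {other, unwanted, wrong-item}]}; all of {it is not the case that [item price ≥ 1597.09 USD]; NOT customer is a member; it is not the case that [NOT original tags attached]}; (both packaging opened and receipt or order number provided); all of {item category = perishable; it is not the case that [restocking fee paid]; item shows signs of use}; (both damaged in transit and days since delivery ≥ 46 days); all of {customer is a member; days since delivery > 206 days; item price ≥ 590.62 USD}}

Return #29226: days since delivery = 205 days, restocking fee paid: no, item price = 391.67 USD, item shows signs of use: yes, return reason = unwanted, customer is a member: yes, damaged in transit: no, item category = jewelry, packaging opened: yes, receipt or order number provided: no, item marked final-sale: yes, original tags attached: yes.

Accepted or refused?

Refused

Atomic conditions:
  item marked final-sale: yes → true
  return reason ∈ {other, unwanted, wrong-item}: unwanted is in the set → true
  item price ≥ 1597.09 USD: 391.67 ≥ 1597.09 is false
  NOT customer is a member: yes → false
  NOT original tags attached: yes → false
  packaging opened: yes → true
  receipt or order number provided: no → false
  item category = perishable: jewelry == perishable is false
  restocking fee paid: no → false
  item shows signs of use: yes → true
  damaged in transit: no → false
  days since delivery ≥ 46 days: 205 ≥ 46 is true
  customer is a member: yes → true
  days since delivery > 206 days: 205 > 206 is false
  item price ≥ 590.62 USD: 391.67 ≥ 590.62 is false
Combine:
[1.2] NOT true = false
[1] true AND false = false
[2.1] NOT false = true
[2.3] NOT false = true
[2] true AND false AND true = false
[3] true AND false = false
[4.2] NOT false = true
[4] false AND true AND true = false
[5] false AND true = false
[6] true AND false AND false = false
[root] false OR false OR false OR false OR false OR false = false
Overall: false → refused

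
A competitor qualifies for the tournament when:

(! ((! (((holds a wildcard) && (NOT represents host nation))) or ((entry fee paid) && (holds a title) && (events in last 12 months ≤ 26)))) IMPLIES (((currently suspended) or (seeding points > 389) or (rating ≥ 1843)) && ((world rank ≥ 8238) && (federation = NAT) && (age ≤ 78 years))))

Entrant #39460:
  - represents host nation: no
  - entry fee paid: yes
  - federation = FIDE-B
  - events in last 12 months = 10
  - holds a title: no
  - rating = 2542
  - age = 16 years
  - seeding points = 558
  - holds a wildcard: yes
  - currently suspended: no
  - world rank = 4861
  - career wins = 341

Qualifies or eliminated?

Atomic conditions:
  holds a wildcard: yes → true
  NOT represents host nation: no → true
  entry fee paid: yes → true
  holds a title: no → false
  events in last 12 months ≤ 26: 10 ≤ 26 is true
  currently suspended: no → false
  seeding points > 389: 558 > 389 is true
  rating ≥ 1843: 2542 ≥ 1843 is true
  world rank ≥ 8238: 4861 ≥ 8238 is false
  federation = NAT: FIDE-B == NAT is false
  age ≤ 78 years: 16 ≤ 78 is true
Combine:
[1.1.1.1] true AND true = true
[1.1.1] NOT true = false
[1.1.2] true AND false AND true = false
[1.1] false OR false = false
[1] NOT false = true
[2.1] false OR true OR true = true
[2.2] false AND false AND true = false
[2] true AND false = false
[root] true → false = false
Overall: false → eliminated

Eliminated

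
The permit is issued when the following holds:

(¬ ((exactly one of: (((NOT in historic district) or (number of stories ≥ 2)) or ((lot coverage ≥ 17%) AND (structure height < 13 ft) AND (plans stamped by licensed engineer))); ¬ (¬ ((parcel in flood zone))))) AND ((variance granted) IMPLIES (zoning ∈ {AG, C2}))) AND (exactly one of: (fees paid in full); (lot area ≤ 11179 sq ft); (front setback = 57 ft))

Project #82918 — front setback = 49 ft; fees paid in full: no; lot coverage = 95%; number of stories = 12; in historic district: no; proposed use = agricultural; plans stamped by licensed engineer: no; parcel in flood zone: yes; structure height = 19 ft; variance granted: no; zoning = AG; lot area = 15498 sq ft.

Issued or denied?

Atomic conditions:
  NOT in historic district: no → true
  number of stories ≥ 2: 12 ≥ 2 is true
  lot coverage ≥ 17%: 95 ≥ 17 is true
  structure height < 13 ft: 19 < 13 is false
  plans stamped by licensed engineer: no → false
  parcel in flood zone: yes → true
  variance granted: no → false
  zoning ∈ {AG, C2}: AG is in the set → true
  fees paid in full: no → false
  lot area ≤ 11179 sq ft: 15498 ≤ 11179 is false
  front setback = 57 ft: 49 == 57 is false
Combine:
[1.1.1.1.1] true OR true = true
[1.1.1.1.2] true AND false AND false = false
[1.1.1.1] true OR false = true
[1.1.1.2.1] NOT true = false
[1.1.1.2] NOT false = true
[1.1.1] exactly-one(true, true) = false
[1.1] NOT false = true
[1.2] false → true (antecedent false ⇒ implication holds) = true
[1] true AND true = true
[2] exactly-one(false, false, false) = false
[root] true AND false = false
Overall: false → denied

Denied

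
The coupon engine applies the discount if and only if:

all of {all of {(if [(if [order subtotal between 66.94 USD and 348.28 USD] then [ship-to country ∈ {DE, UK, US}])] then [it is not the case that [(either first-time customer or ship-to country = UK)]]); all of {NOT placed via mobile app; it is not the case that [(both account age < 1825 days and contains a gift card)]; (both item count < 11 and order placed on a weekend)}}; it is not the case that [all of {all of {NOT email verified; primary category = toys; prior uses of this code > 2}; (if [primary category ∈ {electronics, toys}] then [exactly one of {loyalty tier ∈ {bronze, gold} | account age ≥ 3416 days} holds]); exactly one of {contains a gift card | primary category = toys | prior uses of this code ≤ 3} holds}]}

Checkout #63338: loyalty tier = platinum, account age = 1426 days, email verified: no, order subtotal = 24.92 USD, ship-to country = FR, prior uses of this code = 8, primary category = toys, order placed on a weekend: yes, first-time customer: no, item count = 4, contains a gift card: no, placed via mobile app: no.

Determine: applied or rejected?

Atomic conditions:
  order subtotal between 66.94 USD and 348.28 USD: 24.92 in [66.94, 348.28] is false
  ship-to country ∈ {DE, UK, US}: FR is not in the set → false
  first-time customer: no → false
  ship-to country = UK: FR == UK is false
  NOT placed via mobile app: no → true
  account age < 1825 days: 1426 < 1825 is true
  contains a gift card: no → false
  item count < 11: 4 < 11 is true
  order placed on a weekend: yes → true
  NOT email verified: no → true
  primary category = toys: toys == toys is true
  prior uses of this code > 2: 8 > 2 is true
  primary category ∈ {electronics, toys}: toys is in the set → true
  loyalty tier ∈ {bronze, gold}: platinum is not in the set → false
  account age ≥ 3416 days: 1426 ≥ 3416 is false
  prior uses of this code ≤ 3: 8 ≤ 3 is false
Combine:
[1.1.1] false → false (antecedent false ⇒ implication holds) = true
[1.1.2.1] false OR false = false
[1.1.2] NOT false = true
[1.1] true → true = true
[1.2.2.1] true AND false = false
[1.2.2] NOT false = true
[1.2.3] true AND true = true
[1.2] true AND true AND true = true
[1] true AND true = true
[2.1.1] true AND true AND true = true
[2.1.2.2] exactly-one(false, false) = false
[2.1.2] true → false = false
[2.1.3] exactly-one(false, true, false) = true
[2.1] true AND false AND true = false
[2] NOT false = true
[root] true AND true = true
Overall: true → applied

Applied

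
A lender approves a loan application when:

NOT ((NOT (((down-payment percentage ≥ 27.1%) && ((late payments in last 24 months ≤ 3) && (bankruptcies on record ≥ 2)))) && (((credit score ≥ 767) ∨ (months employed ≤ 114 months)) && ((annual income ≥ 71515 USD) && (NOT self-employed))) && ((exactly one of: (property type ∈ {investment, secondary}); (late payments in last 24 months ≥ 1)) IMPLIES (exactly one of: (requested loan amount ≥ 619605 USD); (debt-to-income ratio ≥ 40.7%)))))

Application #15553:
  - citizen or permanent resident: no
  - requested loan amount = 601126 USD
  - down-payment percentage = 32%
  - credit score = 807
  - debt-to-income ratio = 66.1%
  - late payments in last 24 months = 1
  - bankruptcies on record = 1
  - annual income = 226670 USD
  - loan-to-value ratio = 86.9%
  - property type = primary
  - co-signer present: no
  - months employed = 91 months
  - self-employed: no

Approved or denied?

Denied

Atomic conditions:
  down-payment percentage ≥ 27.1%: 32 ≥ 27.1 is true
  late payments in last 24 months ≤ 3: 1 ≤ 3 is true
  bankruptcies on record ≥ 2: 1 ≥ 2 is false
  credit score ≥ 767: 807 ≥ 767 is true
  months employed ≤ 114 months: 91 ≤ 114 is true
  annual income ≥ 71515 USD: 226670 ≥ 71515 is true
  NOT self-employed: no → true
  property type ∈ {investment, secondary}: primary is not in the set → false
  late payments in last 24 months ≥ 1: 1 ≥ 1 is true
  requested loan amount ≥ 619605 USD: 601126 ≥ 619605 is false
  debt-to-income ratio ≥ 40.7%: 66.1 ≥ 40.7 is true
Combine:
[1.1.1.2] true AND false = false
[1.1.1] true AND false = false
[1.1] NOT false = true
[1.2.1] true OR true = true
[1.2.2] true AND true = true
[1.2] true AND true = true
[1.3.1] exactly-one(false, true) = true
[1.3.2] exactly-one(false, true) = true
[1.3] true → true = true
[1] true AND true AND true = true
[root] NOT true = false
Overall: false → denied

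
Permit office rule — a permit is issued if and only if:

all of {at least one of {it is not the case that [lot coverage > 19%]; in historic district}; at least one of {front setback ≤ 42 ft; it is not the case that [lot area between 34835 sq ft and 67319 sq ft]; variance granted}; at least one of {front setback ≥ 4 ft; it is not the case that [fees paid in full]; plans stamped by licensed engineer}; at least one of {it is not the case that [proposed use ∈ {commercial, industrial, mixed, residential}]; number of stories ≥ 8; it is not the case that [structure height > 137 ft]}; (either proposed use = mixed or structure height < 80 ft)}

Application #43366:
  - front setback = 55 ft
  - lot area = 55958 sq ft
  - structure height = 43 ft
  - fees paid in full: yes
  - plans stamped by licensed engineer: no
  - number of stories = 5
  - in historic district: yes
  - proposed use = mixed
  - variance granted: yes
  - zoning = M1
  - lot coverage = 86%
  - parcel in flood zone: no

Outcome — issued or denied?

Atomic conditions:
  lot coverage > 19%: 86 > 19 is true
  in historic district: yes → true
  front setback ≤ 42 ft: 55 ≤ 42 is false
  lot area between 34835 sq ft and 67319 sq ft: 55958 in [34835, 67319] is true
  variance granted: yes → true
  front setback ≥ 4 ft: 55 ≥ 4 is true
  fees paid in full: yes → true
  plans stamped by licensed engineer: no → false
  proposed use ∈ {commercial, industrial, mixed, residential}: mixed is in the set → true
  number of stories ≥ 8: 5 ≥ 8 is false
  structure height > 137 ft: 43 > 137 is false
  proposed use = mixed: mixed == mixed is true
  structure height < 80 ft: 43 < 80 is true
Combine:
[1.1] NOT true = false
[1] false OR true = true
[2.2] NOT true = false
[2] false OR false OR true = true
[3.2] NOT true = false
[3] true OR false OR false = true
[4.1] NOT true = false
[4.3] NOT false = true
[4] false OR false OR true = true
[5] true OR true = true
[root] true AND true AND true AND true AND true = true
Overall: true → issued

Issued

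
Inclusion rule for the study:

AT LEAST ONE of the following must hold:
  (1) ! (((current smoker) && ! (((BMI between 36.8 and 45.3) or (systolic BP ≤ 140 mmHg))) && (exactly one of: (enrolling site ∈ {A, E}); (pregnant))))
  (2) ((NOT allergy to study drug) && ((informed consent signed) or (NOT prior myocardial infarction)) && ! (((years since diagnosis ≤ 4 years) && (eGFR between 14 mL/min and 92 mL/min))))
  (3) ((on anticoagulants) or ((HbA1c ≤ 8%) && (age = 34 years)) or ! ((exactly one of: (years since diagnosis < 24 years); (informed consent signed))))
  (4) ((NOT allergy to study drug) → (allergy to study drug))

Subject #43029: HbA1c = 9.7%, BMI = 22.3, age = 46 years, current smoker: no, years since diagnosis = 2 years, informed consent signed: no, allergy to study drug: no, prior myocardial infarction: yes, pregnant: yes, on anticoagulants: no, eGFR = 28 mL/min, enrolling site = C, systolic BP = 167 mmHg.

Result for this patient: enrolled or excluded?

Enrolled

Atomic conditions:
  current smoker: no → false
  BMI between 36.8 and 45.3: 22.3 in [36.8, 45.3] is false
  systolic BP ≤ 140 mmHg: 167 ≤ 140 is false
  enrolling site ∈ {A, E}: C is not in the set → false
  pregnant: yes → true
  NOT allergy to study drug: no → true
  informed consent signed: no → false
  NOT prior myocardial infarction: yes → false
  years since diagnosis ≤ 4 years: 2 ≤ 4 is true
  eGFR between 14 mL/min and 92 mL/min: 28 in [14, 92] is true
  on anticoagulants: no → false
  HbA1c ≤ 8%: 9.7 ≤ 8 is false
  age = 34 years: 46 == 34 is false
  years since diagnosis < 24 years: 2 < 24 is true
  allergy to study drug: no → false
Combine:
[1.1.2.1] false OR false = false
[1.1.2] NOT false = true
[1.1.3] exactly-one(false, true) = true
[1.1] false AND true AND true = false
[1] NOT false = true
[2.2] false OR false = false
[2.3.1] true AND true = true
[2.3] NOT true = false
[2] true AND false AND false = false
[3.2] false AND false = false
[3.3.1] exactly-one(true, false) = true
[3.3] NOT true = false
[3] false OR false OR false = false
[4] true → false = false
[root] true OR false OR false OR false = true
Overall: true → enrolled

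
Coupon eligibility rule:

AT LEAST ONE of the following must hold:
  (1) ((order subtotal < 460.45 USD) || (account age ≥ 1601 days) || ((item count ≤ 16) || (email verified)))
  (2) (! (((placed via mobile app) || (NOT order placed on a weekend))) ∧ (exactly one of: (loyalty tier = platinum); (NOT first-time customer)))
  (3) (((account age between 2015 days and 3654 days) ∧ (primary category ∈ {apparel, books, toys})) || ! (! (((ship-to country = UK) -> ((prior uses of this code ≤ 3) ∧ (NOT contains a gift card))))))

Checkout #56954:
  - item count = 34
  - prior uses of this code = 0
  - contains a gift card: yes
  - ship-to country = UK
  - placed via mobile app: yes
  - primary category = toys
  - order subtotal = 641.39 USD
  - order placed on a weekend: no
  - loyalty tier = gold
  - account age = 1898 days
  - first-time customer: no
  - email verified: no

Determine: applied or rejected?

Atomic conditions:
  order subtotal < 460.45 USD: 641.39 < 460.45 is false
  account age ≥ 1601 days: 1898 ≥ 1601 is true
  item count ≤ 16: 34 ≤ 16 is false
  email verified: no → false
  placed via mobile app: yes → true
  NOT order placed on a weekend: no → true
  loyalty tier = platinum: gold == platinum is false
  NOT first-time customer: no → true
  account age between 2015 days and 3654 days: 1898 in [2015, 3654] is false
  primary category ∈ {apparel, books, toys}: toys is in the set → true
  ship-to country = UK: UK == UK is true
  prior uses of this code ≤ 3: 0 ≤ 3 is true
  NOT contains a gift card: yes → false
Combine:
[1.3] false OR false = false
[1] false OR true OR false = true
[2.1.1] true OR true = true
[2.1] NOT true = false
[2.2] exactly-one(false, true) = true
[2] false AND true = false
[3.1] false AND true = false
[3.2.1.1.2] true AND false = false
[3.2.1.1] true → false = false
[3.2.1] NOT false = true
[3.2] NOT true = false
[3] false OR false = false
[root] true OR false OR false = true
Overall: true → applied

Applied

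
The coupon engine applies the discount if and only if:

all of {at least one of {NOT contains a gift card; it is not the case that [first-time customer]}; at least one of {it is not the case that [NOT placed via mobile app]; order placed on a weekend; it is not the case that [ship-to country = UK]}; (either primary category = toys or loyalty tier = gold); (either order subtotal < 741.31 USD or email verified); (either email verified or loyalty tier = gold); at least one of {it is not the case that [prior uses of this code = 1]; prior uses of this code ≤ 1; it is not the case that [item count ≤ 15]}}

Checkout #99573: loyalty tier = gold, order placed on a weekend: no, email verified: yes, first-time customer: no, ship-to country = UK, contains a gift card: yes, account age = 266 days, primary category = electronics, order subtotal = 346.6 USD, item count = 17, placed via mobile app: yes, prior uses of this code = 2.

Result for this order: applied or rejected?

Atomic conditions:
  NOT contains a gift card: yes → false
  first-time customer: no → false
  NOT placed via mobile app: yes → false
  order placed on a weekend: no → false
  ship-to country = UK: UK == UK is true
  primary category = toys: electronics == toys is false
  loyalty tier = gold: gold == gold is true
  order subtotal < 741.31 USD: 346.6 < 741.31 is true
  email verified: yes → true
  prior uses of this code = 1: 2 == 1 is false
  prior uses of this code ≤ 1: 2 ≤ 1 is false
  item count ≤ 15: 17 ≤ 15 is false
Combine:
[1.2] NOT false = true
[1] false OR true = true
[2.1] NOT false = true
[2.3] NOT true = false
[2] true OR false OR false = true
[3] false OR true = true
[4] true OR true = true
[5] true OR true = true
[6.1] NOT false = true
[6.3] NOT false = true
[6] true OR false OR true = true
[root] true AND true AND true AND true AND true AND true = true
Overall: true → applied

Applied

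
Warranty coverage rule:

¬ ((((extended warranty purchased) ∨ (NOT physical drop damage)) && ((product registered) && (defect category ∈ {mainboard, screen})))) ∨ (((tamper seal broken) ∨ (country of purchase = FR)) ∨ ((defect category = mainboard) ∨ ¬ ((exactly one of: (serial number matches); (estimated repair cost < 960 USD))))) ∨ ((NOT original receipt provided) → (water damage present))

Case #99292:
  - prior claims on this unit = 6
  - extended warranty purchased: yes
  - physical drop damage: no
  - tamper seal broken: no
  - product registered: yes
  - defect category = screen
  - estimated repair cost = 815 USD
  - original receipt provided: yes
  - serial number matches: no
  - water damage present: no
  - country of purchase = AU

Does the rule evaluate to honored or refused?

Atomic conditions:
  extended warranty purchased: yes → true
  NOT physical drop damage: no → true
  product registered: yes → true
  defect category ∈ {mainboard, screen}: screen is in the set → true
  tamper seal broken: no → false
  country of purchase = FR: AU == FR is false
  defect category = mainboard: screen == mainboard is false
  serial number matches: no → false
  estimated repair cost < 960 USD: 815 < 960 is true
  NOT original receipt provided: yes → false
  water damage present: no → false
Combine:
[1.1.1] true OR true = true
[1.1.2] true AND true = true
[1.1] true AND true = true
[1] NOT true = false
[2.1] false OR false = false
[2.2.2.1] exactly-one(false, true) = true
[2.2.2] NOT true = false
[2.2] false OR false = false
[2] false OR false = false
[3] false → false (antecedent false ⇒ implication holds) = true
[root] false OR false OR true = true
Overall: true → honored

Honored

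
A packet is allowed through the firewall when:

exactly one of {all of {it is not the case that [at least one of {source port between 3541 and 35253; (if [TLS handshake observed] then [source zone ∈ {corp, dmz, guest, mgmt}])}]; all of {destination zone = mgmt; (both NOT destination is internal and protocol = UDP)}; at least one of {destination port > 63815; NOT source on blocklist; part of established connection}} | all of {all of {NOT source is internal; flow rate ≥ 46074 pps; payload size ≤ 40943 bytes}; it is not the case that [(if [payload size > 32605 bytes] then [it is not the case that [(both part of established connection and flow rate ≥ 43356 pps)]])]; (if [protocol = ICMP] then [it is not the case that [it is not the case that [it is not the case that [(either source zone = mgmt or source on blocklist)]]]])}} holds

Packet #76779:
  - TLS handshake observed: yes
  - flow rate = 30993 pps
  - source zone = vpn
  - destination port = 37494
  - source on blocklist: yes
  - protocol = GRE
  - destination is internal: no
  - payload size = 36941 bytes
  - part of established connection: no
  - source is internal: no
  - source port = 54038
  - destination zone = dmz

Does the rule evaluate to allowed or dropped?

Atomic conditions:
  source port between 3541 and 35253: 54038 in [3541, 35253] is false
  TLS handshake observed: yes → true
  source zone ∈ {corp, dmz, guest, mgmt}: vpn is not in the set → false
  destination zone = mgmt: dmz == mgmt is false
  NOT destination is internal: no → true
  protocol = UDP: GRE == UDP is false
  destination port > 63815: 37494 > 63815 is false
  NOT source on blocklist: yes → false
  part of established connection: no → false
  NOT source is internal: no → true
  flow rate ≥ 46074 pps: 30993 ≥ 46074 is false
  payload size ≤ 40943 bytes: 36941 ≤ 40943 is true
  payload size > 32605 bytes: 36941 > 32605 is true
  flow rate ≥ 43356 pps: 30993 ≥ 43356 is false
  protocol = ICMP: GRE == ICMP is false
  source zone = mgmt: vpn == mgmt is false
  source on blocklist: yes → true
Combine:
[1.1.1.2] true → false = false
[1.1.1] false OR false = false
[1.1] NOT false = true
[1.2.2] true AND false = false
[1.2] false AND false = false
[1.3] false OR false OR false = false
[1] true AND false AND false = false
[2.1] true AND false AND true = false
[2.2.1.2.1] false AND false = false
[2.2.1.2] NOT false = true
[2.2.1] true → true = true
[2.2] NOT true = false
[2.3.2.1.1.1] false OR true = true
[2.3.2.1.1] NOT true = false
[2.3.2.1] NOT false = true
[2.3.2] NOT true = false
[2.3] false → false (antecedent false ⇒ implication holds) = true
[2] false AND false AND true = false
[root] exactly-one(false, false) = false
Overall: false → dropped

Dropped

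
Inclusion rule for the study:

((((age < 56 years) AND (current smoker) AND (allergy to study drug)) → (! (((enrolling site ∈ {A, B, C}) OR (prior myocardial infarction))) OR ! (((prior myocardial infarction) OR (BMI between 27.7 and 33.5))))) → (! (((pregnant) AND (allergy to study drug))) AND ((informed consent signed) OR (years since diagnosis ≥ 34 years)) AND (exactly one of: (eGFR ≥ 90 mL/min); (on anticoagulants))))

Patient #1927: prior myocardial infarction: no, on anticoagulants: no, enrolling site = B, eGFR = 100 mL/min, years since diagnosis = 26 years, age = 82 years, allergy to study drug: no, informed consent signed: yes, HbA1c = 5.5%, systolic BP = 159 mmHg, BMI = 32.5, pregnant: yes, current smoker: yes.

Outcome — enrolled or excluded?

Enrolled

Atomic conditions:
  age < 56 years: 82 < 56 is false
  current smoker: yes → true
  allergy to study drug: no → false
  enrolling site ∈ {A, B, C}: B is in the set → true
  prior myocardial infarction: no → false
  BMI between 27.7 and 33.5: 32.5 in [27.7, 33.5] is true
  pregnant: yes → true
  informed consent signed: yes → true
  years since diagnosis ≥ 34 years: 26 ≥ 34 is false
  eGFR ≥ 90 mL/min: 100 ≥ 90 is true
  on anticoagulants: no → false
Combine:
[1.1] false AND true AND false = false
[1.2.1.1] true OR false = true
[1.2.1] NOT true = false
[1.2.2.1] false OR true = true
[1.2.2] NOT true = false
[1.2] false OR false = false
[1] false → false (antecedent false ⇒ implication holds) = true
[2.1.1] true AND false = false
[2.1] NOT false = true
[2.2] true OR false = true
[2.3] exactly-one(true, false) = true
[2] true AND true AND true = true
[root] true → true = true
Overall: true → enrolled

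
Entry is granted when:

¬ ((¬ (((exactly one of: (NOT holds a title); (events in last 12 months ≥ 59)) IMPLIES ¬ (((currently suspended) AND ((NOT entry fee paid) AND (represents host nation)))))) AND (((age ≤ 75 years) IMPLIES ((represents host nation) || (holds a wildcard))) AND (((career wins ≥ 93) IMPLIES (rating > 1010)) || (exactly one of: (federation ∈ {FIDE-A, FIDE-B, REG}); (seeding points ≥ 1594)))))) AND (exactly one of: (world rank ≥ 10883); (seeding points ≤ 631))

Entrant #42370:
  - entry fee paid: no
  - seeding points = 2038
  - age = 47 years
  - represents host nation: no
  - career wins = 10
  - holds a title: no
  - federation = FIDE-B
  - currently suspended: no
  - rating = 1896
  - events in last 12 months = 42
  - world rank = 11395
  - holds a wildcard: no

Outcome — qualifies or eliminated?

Qualifies

Atomic conditions:
  NOT holds a title: no → true
  events in last 12 months ≥ 59: 42 ≥ 59 is false
  currently suspended: no → false
  NOT entry fee paid: no → true
  represents host nation: no → false
  age ≤ 75 years: 47 ≤ 75 is true
  holds a wildcard: no → false
  career wins ≥ 93: 10 ≥ 93 is false
  rating > 1010: 1896 > 1010 is true
  federation ∈ {FIDE-A, FIDE-B, REG}: FIDE-B is in the set → true
  seeding points ≥ 1594: 2038 ≥ 1594 is true
  world rank ≥ 10883: 11395 ≥ 10883 is true
  seeding points ≤ 631: 2038 ≤ 631 is false
Combine:
[1.1.1.1.1] exactly-one(true, false) = true
[1.1.1.1.2.1.2] true AND false = false
[1.1.1.1.2.1] false AND false = false
[1.1.1.1.2] NOT false = true
[1.1.1.1] true → true = true
[1.1.1] NOT true = false
[1.1.2.1.2] false OR false = false
[1.1.2.1] true → false = false
[1.1.2.2.1] false → true (antecedent false ⇒ implication holds) = true
[1.1.2.2.2] exactly-one(true, true) = false
[1.1.2.2] true OR false = true
[1.1.2] false AND true = false
[1.1] false AND false = false
[1] NOT false = true
[2] exactly-one(true, false) = true
[root] true AND true = true
Overall: true → qualifies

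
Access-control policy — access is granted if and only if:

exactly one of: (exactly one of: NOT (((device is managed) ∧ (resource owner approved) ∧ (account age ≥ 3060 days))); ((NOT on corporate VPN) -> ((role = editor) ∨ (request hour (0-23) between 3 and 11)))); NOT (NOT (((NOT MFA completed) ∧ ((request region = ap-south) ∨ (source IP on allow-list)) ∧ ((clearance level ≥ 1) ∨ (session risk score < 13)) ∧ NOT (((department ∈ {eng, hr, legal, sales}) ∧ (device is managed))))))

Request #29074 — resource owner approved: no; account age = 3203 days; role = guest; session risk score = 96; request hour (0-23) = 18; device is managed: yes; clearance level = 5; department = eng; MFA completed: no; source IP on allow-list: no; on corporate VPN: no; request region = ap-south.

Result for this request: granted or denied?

Granted

Atomic conditions:
  device is managed: yes → true
  resource owner approved: no → false
  account age ≥ 3060 days: 3203 ≥ 3060 is true
  NOT on corporate VPN: no → true
  role = editor: guest == editor is false
  request hour (0-23) between 3 and 11: 18 in [3, 11] is false
  NOT MFA completed: no → true
  request region = ap-south: ap-south == ap-south is true
  source IP on allow-list: no → false
  clearance level ≥ 1: 5 ≥ 1 is true
  session risk score < 13: 96 < 13 is false
  department ∈ {eng, hr, legal, sales}: eng is in the set → true
Combine:
[1.1.1] true AND false AND true = false
[1.1] NOT false = true
[1.2.2] false OR false = false
[1.2] true → false = false
[1] exactly-one(true, false) = true
[2.1.1.2] true OR false = true
[2.1.1.3] true OR false = true
[2.1.1.4.1] true AND true = true
[2.1.1.4] NOT true = false
[2.1.1] true AND true AND true AND false = false
[2.1] NOT false = true
[2] NOT true = false
[root] exactly-one(true, false) = true
Overall: true → granted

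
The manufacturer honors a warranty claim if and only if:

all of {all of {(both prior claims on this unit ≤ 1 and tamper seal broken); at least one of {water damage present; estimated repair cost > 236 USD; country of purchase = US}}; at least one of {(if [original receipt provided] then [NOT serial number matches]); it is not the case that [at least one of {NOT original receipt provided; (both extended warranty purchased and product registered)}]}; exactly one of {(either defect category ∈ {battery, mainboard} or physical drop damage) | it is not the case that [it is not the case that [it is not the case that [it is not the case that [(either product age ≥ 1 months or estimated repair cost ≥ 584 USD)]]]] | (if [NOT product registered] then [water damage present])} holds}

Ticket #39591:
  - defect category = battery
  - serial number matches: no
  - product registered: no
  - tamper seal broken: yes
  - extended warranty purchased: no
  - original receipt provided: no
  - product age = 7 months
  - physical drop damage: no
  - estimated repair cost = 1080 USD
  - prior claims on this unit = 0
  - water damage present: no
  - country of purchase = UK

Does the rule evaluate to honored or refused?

Refused

Atomic conditions:
  prior claims on this unit ≤ 1: 0 ≤ 1 is true
  tamper seal broken: yes → true
  water damage present: no → false
  estimated repair cost > 236 USD: 1080 > 236 is true
  country of purchase = US: UK == US is false
  original receipt provided: no → false
  NOT serial number matches: no → true
  NOT original receipt provided: no → true
  extended warranty purchased: no → false
  product registered: no → false
  defect category ∈ {battery, mainboard}: battery is in the set → true
  physical drop damage: no → false
  product age ≥ 1 months: 7 ≥ 1 is true
  estimated repair cost ≥ 584 USD: 1080 ≥ 584 is true
  NOT product registered: no → true
Combine:
[1.1] true AND true = true
[1.2] false OR true OR false = true
[1] true AND true = true
[2.1] false → true (antecedent false ⇒ implication holds) = true
[2.2.1.2] false AND false = false
[2.2.1] true OR false = true
[2.2] NOT true = false
[2] true OR false = true
[3.1] true OR false = true
[3.2.1.1.1.1] true OR true = true
[3.2.1.1.1] NOT true = false
[3.2.1.1] NOT false = true
[3.2.1] NOT true = false
[3.2] NOT false = true
[3.3] true → false = false
[3] exactly-one(true, true, false) = false
[root] true AND true AND false = false
Overall: false → refused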